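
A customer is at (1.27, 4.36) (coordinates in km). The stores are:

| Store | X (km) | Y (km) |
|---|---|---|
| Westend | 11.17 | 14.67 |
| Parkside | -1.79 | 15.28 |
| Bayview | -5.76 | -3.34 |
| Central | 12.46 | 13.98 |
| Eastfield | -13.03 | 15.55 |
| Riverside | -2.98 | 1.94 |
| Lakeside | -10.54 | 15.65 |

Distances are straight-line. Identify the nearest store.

Riverside

Distances from (1.27, 4.36):
Westend: 14.29 km
Parkside: 11.34 km
Bayview: 10.43 km
Central: 14.76 km
Eastfield: 18.16 km
Riverside: 4.89 km
Lakeside: 16.34 km
Minimum: Riverside at 4.89 km.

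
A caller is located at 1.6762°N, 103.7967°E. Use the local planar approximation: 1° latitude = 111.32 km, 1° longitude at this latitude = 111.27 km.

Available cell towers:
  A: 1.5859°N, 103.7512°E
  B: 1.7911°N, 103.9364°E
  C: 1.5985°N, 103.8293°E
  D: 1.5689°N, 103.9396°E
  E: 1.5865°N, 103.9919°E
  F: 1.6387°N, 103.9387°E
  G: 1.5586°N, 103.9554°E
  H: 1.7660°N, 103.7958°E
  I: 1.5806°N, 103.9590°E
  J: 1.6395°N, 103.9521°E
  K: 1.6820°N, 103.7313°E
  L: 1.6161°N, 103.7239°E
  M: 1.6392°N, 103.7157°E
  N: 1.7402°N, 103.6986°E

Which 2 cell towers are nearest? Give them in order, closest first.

Distances from 1.6762°N, 103.7967°E:
A: 11.2552 km
B: 20.1303 km
C: 9.3794 km
D: 19.8872 km
E: 23.9053 km
F: 16.3425 km
G: 21.9819 km
H: 9.9970 km
I: 20.9616 km
J: 17.7674 km
K: 7.3056 km
L: 10.5061 km
M: 9.9094 km
N: 13.0349 km
Sorted: K (7.3056 km) < C (9.3794 km) < M (9.9094 km) < H (9.9970 km) < …

K, C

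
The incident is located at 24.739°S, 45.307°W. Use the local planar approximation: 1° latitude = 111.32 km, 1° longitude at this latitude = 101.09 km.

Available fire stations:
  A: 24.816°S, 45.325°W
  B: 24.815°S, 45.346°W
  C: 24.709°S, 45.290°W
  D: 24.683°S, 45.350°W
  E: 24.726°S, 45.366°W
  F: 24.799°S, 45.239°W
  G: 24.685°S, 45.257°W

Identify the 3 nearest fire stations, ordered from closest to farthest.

Distances from 24.739°S, 45.307°W:
A: √((-0.077·111.32)² + (-0.018·101.09)²) = √(73.47301 + 3.31102) = 8.763 km
B: √((-0.076·111.32)² + (-0.039·101.09)²) = √(71.57701 + 15.54339) = 9.334 km
C: √((0.030·111.32)² + (0.017·101.09)²) = √(11.15293 + 2.95335) = 3.756 km
D: √((0.056·111.32)² + (-0.043·101.09)²) = √(38.86176 + 18.89528) = 7.600 km
E: √((0.013·111.32)² + (-0.059·101.09)²) = √(2.09427 + 35.57299) = 6.137 km
F: √((-0.060·111.32)² + (0.068·101.09)²) = √(44.61171 + 47.25353) = 9.585 km
G: √((0.054·111.32)² + (0.050·101.09)²) = √(36.13549 + 25.54797) = 7.854 km
Sorted: C (3.756 km) < E (6.137 km) < D (7.600 km) < G (7.854 km) < A (8.763 km) < …

C, E, D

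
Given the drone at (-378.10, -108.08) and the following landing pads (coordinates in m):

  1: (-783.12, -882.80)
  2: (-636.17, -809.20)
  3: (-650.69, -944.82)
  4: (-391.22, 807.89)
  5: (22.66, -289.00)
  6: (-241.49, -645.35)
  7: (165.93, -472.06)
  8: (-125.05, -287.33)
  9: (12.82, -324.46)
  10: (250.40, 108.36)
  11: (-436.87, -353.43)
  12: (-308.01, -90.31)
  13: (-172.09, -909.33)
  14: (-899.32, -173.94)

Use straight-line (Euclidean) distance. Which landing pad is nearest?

12

Distances from (-378.10, -108.08):
1: √((-405.02)² + (-774.72)²) = √(164041.2004 + 600191.0784) = 874.20 m
2: √((-258.07)² + (-701.12)²) = √(66600.1249 + 491569.2544) = 747.11 m
3: √((-272.59)² + (-836.74)²) = √(74305.3081 + 700133.8276) = 880.02 m
4: √((-13.12)² + (915.97)²) = √(172.1344 + 839001.0409) = 916.06 m
5: √((400.76)² + (-180.92)²) = √(160608.5776 + 32732.0464) = 439.71 m
6: √((136.61)² + (-537.27)²) = √(18662.2921 + 288659.0529) = 554.37 m
7: √((544.03)² + (-363.98)²) = √(295968.6409 + 132481.4404) = 654.56 m
8: √((253.05)² + (-179.25)²) = √(64034.3025 + 32130.5625) = 310.10 m
9: √((390.92)² + (-216.38)²) = √(152818.4464 + 46820.3044) = 446.81 m
10: √((628.50)² + (216.44)²) = √(395012.2500 + 46846.2736) = 664.72 m
11: √((-58.77)² + (-245.35)²) = √(3453.9129 + 60196.6225) = 252.29 m
12: √((70.09)² + (17.77)²) = √(4912.6081 + 315.7729) = 72.31 m
13: √((206.01)² + (-801.25)²) = √(42440.1201 + 642001.5625) = 827.31 m
14: √((-521.22)² + (-65.86)²) = √(271670.2884 + 4337.5396) = 525.36 m
Minimum: 12 at 72.31 m.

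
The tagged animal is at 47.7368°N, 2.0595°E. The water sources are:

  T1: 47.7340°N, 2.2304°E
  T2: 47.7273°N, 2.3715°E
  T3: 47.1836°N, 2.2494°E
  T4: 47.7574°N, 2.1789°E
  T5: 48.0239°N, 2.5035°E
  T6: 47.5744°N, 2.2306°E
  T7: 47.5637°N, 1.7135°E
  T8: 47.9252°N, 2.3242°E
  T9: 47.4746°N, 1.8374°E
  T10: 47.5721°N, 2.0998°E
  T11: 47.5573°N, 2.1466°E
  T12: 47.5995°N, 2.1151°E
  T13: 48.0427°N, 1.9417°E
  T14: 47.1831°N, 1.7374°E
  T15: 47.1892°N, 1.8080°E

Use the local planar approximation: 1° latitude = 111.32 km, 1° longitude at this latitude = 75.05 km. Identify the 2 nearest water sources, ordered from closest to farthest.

Distances from 47.7368°N, 2.0595°E:
T1: √((-0.0028·111.32)² + (0.1709·75.05)²) = √(0.097154 + 164.507430) = 12.8298 km
T2: √((-0.0095·111.32)² + (0.3120·75.05)²) = √(1.118391 + 548.290323) = 23.4395 km
T3: √((-0.5532·111.32)² + (0.1899·75.05)²) = √(3792.370313 + 203.119361) = 63.2099 km
T4: √((0.0206·111.32)² + (0.1194·75.05)²) = √(5.258730 + 80.298983) = 9.2497 km
T5: √((0.2871·111.32)² + (0.4440·75.05)²) = √(1021.439810 + 1110.369013) = 46.1715 km
T6: √((-0.1624·111.32)² + (0.1711·75.05)²) = √(326.827390 + 164.892694) = 22.1748 km
T7: √((-0.1731·111.32)² + (-0.3460·75.05)²) = √(371.313322 + 674.300669) = 32.3360 km
T8: √((0.1884·111.32)² + (0.2647·75.05)²) = √(439.853642 + 394.647427) = 28.8877 km
T9: √((-0.2622·111.32)² + (-0.2221·75.05)²) = √(851.945415 + 277.842393) = 33.6123 km
T10: √((-0.1647·111.32)² + (0.0403·75.05)²) = √(336.150370 + 9.147691) = 18.5822 km
T11: √((-0.1795·111.32)² + (0.0871·75.05)²) = √(399.277926 + 42.730473) = 21.0240 km
T12: √((-0.1373·111.32)² + (0.0556·75.05)²) = √(233.607870 + 17.412093) = 15.8436 km
T13: √((0.3059·111.32)² + (-0.1178·75.05)²) = √(1159.592371 + 78.161336) = 35.1817 km
T14: √((-0.5537·111.32)² + (-0.3221·75.05)²) = √(3799.228744 + 584.363179) = 66.2087 km
T15: √((-0.5476·111.32)² + (-0.2515·75.05)²) = √(3715.979199 + 356.268456) = 63.8142 km
Sorted: T4 (9.2497 km) < T1 (12.8298 km) < T12 (15.8436 km) < T10 (18.5822 km) < …

T4, T1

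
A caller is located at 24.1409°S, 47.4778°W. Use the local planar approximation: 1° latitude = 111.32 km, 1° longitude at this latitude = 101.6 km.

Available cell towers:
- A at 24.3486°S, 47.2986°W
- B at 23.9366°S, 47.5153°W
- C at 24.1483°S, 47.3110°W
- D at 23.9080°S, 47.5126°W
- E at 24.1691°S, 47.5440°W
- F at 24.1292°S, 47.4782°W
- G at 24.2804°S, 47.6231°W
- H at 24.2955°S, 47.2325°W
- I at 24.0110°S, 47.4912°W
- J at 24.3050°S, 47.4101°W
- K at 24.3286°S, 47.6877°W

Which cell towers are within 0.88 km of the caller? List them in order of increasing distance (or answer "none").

Distances from 24.1409°S, 47.4778°W:
A: √((-0.2077·111.32)² + (0.1792·101.6)²) = √(534.588225 + 331.484653) = 29.4291 km
B: √((0.2043·111.32)² + (-0.0375·101.6)²) = √(517.229312 + 14.516100) = 23.0596 km
C: √((-0.0074·111.32)² + (0.1668·101.6)²) = √(0.678594 + 287.196742) = 16.9669 km
D: √((0.2329·111.32)² + (-0.0348·101.6)²) = √(672.179669 + 12.501033) = 26.1664 km
E: √((-0.0282·111.32)² + (-0.0662·101.6)²) = √(9.854727 + 45.238000) = 7.4224 km
F: √((0.0117·111.32)² + (-0.0004·101.6)²) = √(1.696360 + 0.001652) = 1.3031 km
G: √((-0.1395·111.32)² + (-0.1453·101.6)²) = √(241.154189 + 217.930816) = 21.4263 km
H: √((-0.1546·111.32)² + (0.2453·101.6)²) = √(296.186578 + 621.130009) = 30.2872 km
I: √((0.1299·111.32)² + (-0.0134·101.6)²) = √(209.105135 + 1.853519) = 14.5244 km
J: √((-0.1641·111.32)² + (0.0677·101.6)²) = √(333.705648 + 47.311286) = 19.5197 km
K: √((-0.1877·111.32)² + (-0.2099·101.6)²) = √(436.591163 + 454.791452) = 29.8560 km
Threshold 0.88 km: none within range.

none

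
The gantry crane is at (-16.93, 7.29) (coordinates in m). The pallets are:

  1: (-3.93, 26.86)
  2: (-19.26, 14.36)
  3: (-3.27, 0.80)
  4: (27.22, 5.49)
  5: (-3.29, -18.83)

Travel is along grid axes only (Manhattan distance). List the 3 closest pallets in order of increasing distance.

Distances from (-16.93, 7.29):
1: 32.57 m
2: 9.40 m
3: 20.15 m
4: 45.95 m
5: 39.76 m
Sorted: 2 (9.40 m) < 3 (20.15 m) < 1 (32.57 m) < 5 (39.76 m) < 4 (45.95 m)

2, 3, 1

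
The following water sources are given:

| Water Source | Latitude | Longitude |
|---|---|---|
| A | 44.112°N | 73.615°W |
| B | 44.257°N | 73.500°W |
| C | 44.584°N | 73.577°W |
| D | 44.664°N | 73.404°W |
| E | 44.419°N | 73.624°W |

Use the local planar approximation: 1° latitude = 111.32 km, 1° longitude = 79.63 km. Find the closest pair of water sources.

C and D

Pairwise distances:
A–B: 18.558 km
A–C: 52.630 km
A–D: 63.704 km
A–E: 34.183 km
B–C: 36.914 km
B–D: 45.948 km
B–E: 20.560 km
C–D: 16.404 km
C–E: 18.745 km
D–E: 32.415 km
Closest pair: C–D at 16.404 km.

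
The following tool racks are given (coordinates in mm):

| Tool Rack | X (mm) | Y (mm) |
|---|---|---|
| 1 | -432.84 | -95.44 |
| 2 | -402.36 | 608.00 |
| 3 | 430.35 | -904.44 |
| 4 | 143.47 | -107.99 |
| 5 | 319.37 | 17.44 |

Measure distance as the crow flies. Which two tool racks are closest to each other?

Pairwise distances:
1–2: √((30.48)² + (703.44)²) = √(929.0304 + 494827.8336) = 704.10 mm
1–3: √((863.19)² + (-809.00)²) = √(745096.9761 + 654481.0000) = 1183.04 mm
1–4: √((576.31)² + (-12.55)²) = √(332133.2161 + 157.5025) = 576.45 mm
1–5: √((752.21)² + (112.88)²) = √(565819.8841 + 12741.8944) = 760.63 mm
2–3: √((832.71)² + (-1512.44)²) = √(693405.9441 + 2287474.7536) = 1726.52 mm
2–4: √((545.83)² + (-715.99)²) = √(297930.3889 + 512641.6801) = 900.32 mm
2–5: √((721.73)² + (-590.56)²) = √(520894.1929 + 348761.1136) = 932.55 mm
3–4: √((-286.88)² + (796.45)²) = √(82300.1344 + 634332.6025) = 846.54 mm
3–5: √((-110.98)² + (921.88)²) = √(12316.5604 + 849862.7344) = 928.54 mm
4–5: √((175.90)² + (125.43)²) = √(30940.8100 + 15732.6849) = 216.04 mm
Closest pair: 4–5 at 216.04 mm.

4 and 5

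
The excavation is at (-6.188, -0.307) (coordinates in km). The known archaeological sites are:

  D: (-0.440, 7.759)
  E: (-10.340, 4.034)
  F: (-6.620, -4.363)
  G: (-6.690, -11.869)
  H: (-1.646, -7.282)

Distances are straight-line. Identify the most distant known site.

Distances from (-6.188, -0.307):
D: 9.905 km
E: 6.007 km
F: 4.079 km
G: 11.573 km
H: 8.323 km
Maximum: G at 11.573 km.

G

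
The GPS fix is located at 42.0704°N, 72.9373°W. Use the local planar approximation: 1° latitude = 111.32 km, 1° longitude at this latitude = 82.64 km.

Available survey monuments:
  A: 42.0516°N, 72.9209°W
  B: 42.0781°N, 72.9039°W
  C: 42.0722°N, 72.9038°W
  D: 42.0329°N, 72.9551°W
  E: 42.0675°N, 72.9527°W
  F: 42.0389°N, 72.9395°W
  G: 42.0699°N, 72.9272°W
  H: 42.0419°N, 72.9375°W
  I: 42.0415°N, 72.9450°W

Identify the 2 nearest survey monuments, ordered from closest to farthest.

G, E

Distances from 42.0704°N, 72.9373°W:
A: 2.4933 km
B: 2.8902 km
C: 2.7757 km
D: 4.4261 km
E: 1.3130 km
F: 3.5113 km
G: 0.8365 km
H: 3.1727 km
I: 3.2795 km
Sorted: G (0.8365 km) < E (1.3130 km) < A (2.4933 km) < C (2.7757 km) < …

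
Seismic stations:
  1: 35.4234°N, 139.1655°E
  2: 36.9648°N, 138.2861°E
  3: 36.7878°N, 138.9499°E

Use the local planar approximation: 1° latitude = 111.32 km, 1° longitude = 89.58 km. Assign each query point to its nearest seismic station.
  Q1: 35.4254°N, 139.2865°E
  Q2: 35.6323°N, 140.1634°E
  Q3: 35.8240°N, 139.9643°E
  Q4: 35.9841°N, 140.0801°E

Q1 at 35.4254°N, 139.2865°E:
  1: 10.8415 km
  2: 193.3838 km
  3: 154.6307 km
  → nearest: 1 (10.8415 km)
Q2 at 35.6323°N, 140.1634°E:
  1: 92.3672 km
  2: 224.2401 km
  3: 168.4120 km
  → nearest: 1 (92.3672 km)
Q3 at 35.8240°N, 139.9643°E:
  1: 84.3151 km
  2: 196.7930 km
  3: 140.6006 km
  → nearest: 1 (84.3151 km)
Q4 at 35.9841°N, 140.0801°E:
  1: 102.9971 km
  2: 194.2807 km
  3: 135.1100 km
  → nearest: 1 (102.9971 km)

Q1→1; Q2→1; Q3→1; Q4→1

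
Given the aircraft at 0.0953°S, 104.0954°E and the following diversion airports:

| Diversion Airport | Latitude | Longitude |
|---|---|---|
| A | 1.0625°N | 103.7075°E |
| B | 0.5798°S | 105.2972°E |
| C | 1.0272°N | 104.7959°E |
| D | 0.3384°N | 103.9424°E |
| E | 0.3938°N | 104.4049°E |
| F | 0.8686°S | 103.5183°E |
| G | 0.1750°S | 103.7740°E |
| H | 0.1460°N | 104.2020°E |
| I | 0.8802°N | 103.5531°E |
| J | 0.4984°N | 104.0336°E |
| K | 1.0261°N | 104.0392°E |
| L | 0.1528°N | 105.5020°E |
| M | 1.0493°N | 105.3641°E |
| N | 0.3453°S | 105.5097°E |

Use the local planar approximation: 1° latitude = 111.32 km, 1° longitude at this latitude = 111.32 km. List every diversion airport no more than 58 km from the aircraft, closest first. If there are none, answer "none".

Distances from 0.0953°S, 104.0954°E:
A: 135.9275 km
B: 144.2470 km
C: 147.2922 km
D: 51.1957 km
E: 64.4320 km
F: 107.4130 km
G: 36.8619 km
H: 29.3660 km
I: 124.2448 km
J: 66.4478 km
K: 124.9909 km
L: 158.9998 km
M: 190.2142 km
N: 159.8807 km
Threshold 58 km: H (29.3660 km), G (36.8619 km), D (51.1957 km) are within range.

H, G, D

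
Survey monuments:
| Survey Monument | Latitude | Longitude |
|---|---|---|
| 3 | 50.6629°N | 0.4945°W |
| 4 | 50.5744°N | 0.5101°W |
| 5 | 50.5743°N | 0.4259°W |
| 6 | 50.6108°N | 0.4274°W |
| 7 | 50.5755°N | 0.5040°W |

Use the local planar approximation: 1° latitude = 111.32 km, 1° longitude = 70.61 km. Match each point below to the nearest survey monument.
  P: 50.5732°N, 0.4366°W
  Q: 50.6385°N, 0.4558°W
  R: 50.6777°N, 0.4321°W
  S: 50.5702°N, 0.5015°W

P→5; Q→6; R→3; S→7

P at 50.5732°N, 0.4366°W:
  3: 10.7899 km
  4: 5.1916 km
  5: 0.7654 km
  6: 4.2357 km
  7: 4.7660 km
  → nearest: 5 (0.7654 km)
Q at 50.6385°N, 0.4558°W:
  3: 3.8529 km
  4: 8.1005 km
  5: 7.4521 km
  6: 3.6783 km
  7: 7.7954 km
  → nearest: 6 (3.6783 km)
R at 50.6777°N, 0.4321°W:
  3: 4.7040 km
  4: 12.7502 km
  5: 11.5188 km
  6: 7.4547 km
  7: 12.4583 km
  → nearest: 3 (4.7040 km)
S at 50.5702°N, 0.5015°W:
  3: 10.3312 km
  4: 0.7664 km
  5: 5.3576 km
  6: 6.9139 km
  7: 0.6158 km
  → nearest: 7 (0.6158 km)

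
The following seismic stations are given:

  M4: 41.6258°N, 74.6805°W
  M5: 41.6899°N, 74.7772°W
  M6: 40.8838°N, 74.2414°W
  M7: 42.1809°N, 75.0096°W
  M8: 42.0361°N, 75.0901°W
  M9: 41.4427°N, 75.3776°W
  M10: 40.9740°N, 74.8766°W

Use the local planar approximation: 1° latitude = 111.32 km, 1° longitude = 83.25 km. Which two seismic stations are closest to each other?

M4 and M5

Pairwise distances:
M4–M5: √((0.0641·111.32)² + (-0.0967·83.25)²) = √(50.916959 + 64.806928) = 10.7575 km
M7–M8: √((-0.1448·111.32)² + (-0.0805·83.25)²) = √(259.826545 + 44.911778) = 17.4568 km
M5–M8: √((0.3462·111.32)² + (-0.3129·83.25)²) = √(1485.253288 + 678.546494) = 46.5167 km
M6–M10: √((0.0902·111.32)² + (-0.6352·83.25)²) = √(100.822966 + 2796.336704) = 53.8253 km
M4–M8: √((0.4103·111.32)² + (-0.4096·83.25)²) = √(2086.168720 + 1162.755441) = 56.9993 km
M5–M9: √((-0.2472·111.32)² + (-0.6004·83.25)²) = √(757.257055 + 2498.330279) = 57.0578 km
M5–M7: √((0.4910·111.32)² + (-0.2324·83.25)²) = √(2987.510082 + 374.318017) = 57.9813 km
M4–M9: √((-0.1831·111.32)² + (-0.6971·83.25)²) = √(415.454133 + 3367.895827) = 61.5089 km
M9–M10: √((-0.4687·111.32)² + (0.5010·83.25)²) = √(2722.302001 + 1739.578118) = 66.7973 km
M4–M7: √((0.5551·111.32)² + (-0.3291·83.25)²) = √(3818.465314 + 750.627116) = 67.5951 km
M8–M9: √((-0.5934·111.32)² + (-0.2875·83.25)²) = √(4363.565298 + 572.854307) = 70.2597 km
M4–M10: √((-0.6518·111.32)² + (-0.1961·83.25)²) = √(5264.717928 + 266.516236) = 74.3723 km
M5–M10: √((-0.7159·111.32)² + (-0.0994·83.25)²) = √(6351.131723 + 68.476453) = 80.1225 km
M7–M9: √((-0.7382·111.32)² + (-0.3680·83.25)²) = √(6752.964661 + 938.564496) = 87.7014 km
M4–M6: √((-0.7420·111.32)² + (0.4391·83.25)²) = √(6822.667488 + 1336.273508) = 90.3269 km
M5–M6: √((-0.8061·111.32)² + (0.5358·83.25)²) = √(8052.379557 + 1989.637249) = 100.2099 km
M6–M9: √((0.5589·111.32)² + (-1.1362·83.25)²) = √(3870.923732 + 8947.012709) = 113.2163 km
M8–M10: √((-1.0621·111.32)² + (0.2135·83.25)²) = √(13979.035668 + 315.910633) = 119.5615 km
M7–M10: √((-1.2069·111.32)² + (0.1330·83.25)²) = √(18050.488924 + 122.594720) = 134.8076 km
M6–M8: √((1.1523·111.32)² + (-0.8487·83.25)²) = √(16454.228312 + 4992.026576) = 146.4454 km
M6–M7: √((1.2971·111.32)² + (-0.7682·83.25)²) = √(20849.388120 + 4089.941442) = 157.9219 km
Closest pair: M4–M5 at 10.7575 km.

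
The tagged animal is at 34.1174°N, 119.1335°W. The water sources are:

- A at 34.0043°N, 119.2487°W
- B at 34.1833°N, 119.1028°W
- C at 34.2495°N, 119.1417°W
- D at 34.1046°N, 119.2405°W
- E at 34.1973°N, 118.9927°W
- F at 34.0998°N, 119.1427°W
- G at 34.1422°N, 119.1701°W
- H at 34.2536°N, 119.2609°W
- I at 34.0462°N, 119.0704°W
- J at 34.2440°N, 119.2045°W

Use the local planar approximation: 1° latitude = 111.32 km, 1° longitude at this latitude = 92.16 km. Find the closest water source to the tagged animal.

Distances from 34.1174°N, 119.1335°W:
A: √((-0.1131·111.32)² + (-0.1152·92.16)²) = √(158.515453 + 112.717122) = 16.4691 km
B: √((0.0659·111.32)² + (0.0307·92.16)²) = √(53.816720 + 8.005006) = 7.8627 km
C: √((0.1321·111.32)² + (-0.0082·92.16)²) = √(216.247966 + 0.571101) = 14.7248 km
D: √((-0.0128·111.32)² + (-0.1070·92.16)²) = √(2.030329 + 97.241688) = 9.9635 km
E: √((0.0799·111.32)² + (0.1408·92.16)²) = √(79.111561 + 168.379898) = 15.7319 km
F: √((-0.0176·111.32)² + (-0.0092·92.16)²) = √(3.838590 + 0.718887) = 2.1348 km
G: √((0.0248·111.32)² + (-0.0366·92.16)²) = √(7.621663 + 11.377507) = 4.3588 km
H: √((0.1362·111.32)² + (-0.1274·92.16)²) = √(229.879694 + 137.855402) = 19.1764 km
I: √((-0.0712·111.32)² + (0.0631·92.16)²) = √(62.821222 + 33.817668) = 9.8305 km
J: √((0.1266·111.32)² + (-0.0710·92.16)²) = √(198.615806 + 42.815560) = 15.5381 km
Minimum: F at 2.1348 km.

F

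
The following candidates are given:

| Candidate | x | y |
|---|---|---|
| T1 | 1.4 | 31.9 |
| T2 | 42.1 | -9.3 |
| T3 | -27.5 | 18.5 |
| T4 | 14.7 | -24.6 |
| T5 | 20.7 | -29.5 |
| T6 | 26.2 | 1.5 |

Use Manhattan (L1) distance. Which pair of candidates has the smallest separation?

Pairwise distances:
T1–T2: 81.9
T1–T3: 42.3
T1–T4: 69.8
T1–T5: 80.7
T1–T6: 55.2
T2–T3: 97.4
T2–T4: 42.7
T2–T5: 41.6
T2–T6: 26.7
T3–T4: 85.3
T3–T5: 96.2
T3–T6: 70.7
T4–T5: 10.9
T4–T6: 37.6
T5–T6: 36.5
Closest pair: T4–T5 at 10.9.

T4 and T5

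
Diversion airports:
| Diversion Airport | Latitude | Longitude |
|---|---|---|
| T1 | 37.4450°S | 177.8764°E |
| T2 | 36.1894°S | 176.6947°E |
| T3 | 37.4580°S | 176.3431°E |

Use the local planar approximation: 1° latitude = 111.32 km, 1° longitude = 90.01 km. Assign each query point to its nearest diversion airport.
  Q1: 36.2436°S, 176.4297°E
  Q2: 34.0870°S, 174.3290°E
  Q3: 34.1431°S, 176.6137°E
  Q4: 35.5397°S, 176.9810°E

Q1 at 36.2436°S, 176.4297°E:
  T1: 186.6626 km
  T2: 24.6039 km
  T3: 135.4115 km
  → nearest: T2 (24.6039 km)
Q2 at 34.0870°S, 174.3290°E:
  T1: 491.6190 km
  T2: 316.4117 km
  T3: 416.7561 km
  → nearest: T2 (316.4117 km)
Q3 at 34.1431°S, 176.6137°E:
  T1: 384.7382 km
  T2: 227.9108 km
  T3: 369.8176 km
  → nearest: T2 (227.9108 km)
Q4 at 35.5397°S, 176.9810°E:
  T1: 226.8945 km
  T2: 76.7785 km
  T3: 221.1296 km
  → nearest: T2 (76.7785 km)

Q1→T2; Q2→T2; Q3→T2; Q4→T2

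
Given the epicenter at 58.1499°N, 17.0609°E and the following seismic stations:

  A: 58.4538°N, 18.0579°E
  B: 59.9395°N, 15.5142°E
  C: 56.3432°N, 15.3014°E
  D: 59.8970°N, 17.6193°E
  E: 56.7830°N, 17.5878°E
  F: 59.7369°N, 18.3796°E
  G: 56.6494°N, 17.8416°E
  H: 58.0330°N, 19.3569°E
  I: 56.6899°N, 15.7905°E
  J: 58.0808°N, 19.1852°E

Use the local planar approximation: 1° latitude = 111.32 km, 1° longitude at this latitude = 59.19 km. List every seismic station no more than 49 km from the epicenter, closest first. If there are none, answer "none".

Distances from 58.1499°N, 17.0609°E:
A: √((0.3039·111.32)² + (0.9970·59.19)²) = √(1144.478914 + 3482.466895) = 68.0217 km
B: √((1.7896·111.32)² + (-1.5467·59.19)²) = √(39687.919899 + 8381.251077) = 219.2468 km
C: √((-1.8067·111.32)² + (-1.7595·59.19)²) = √(40449.996134 + 10846.140408) = 226.4865 km
D: √((1.7471·111.32)² + (0.5584·59.19)²) = √(37825.260073 + 1092.414608) = 197.2756 km
E: √((-1.3669·111.32)² + (0.5269·59.19)²) = √(23153.672302 + 972.642130) = 155.3265 km
F: √((1.5870·111.32)² + (1.3187·59.19)²) = √(31210.465692 + 6092.403968) = 193.1395 km
G: √((-1.5005·111.32)² + (0.7807·59.19)²) = √(27900.911712 + 2135.330182) = 173.3097 km
H: √((-0.1169·111.32)² + (2.2960·59.19)²) = √(169.346185 + 18468.875232) = 136.5219 km
I: √((-1.4600·111.32)² + (-1.2704·59.19)²) = √(26415.090740 + 5654.284416) = 179.0792 km
J: √((-0.0691·111.32)² + (2.1243·59.19)²) = √(59.170125 + 15809.872886) = 125.9724 km
Threshold 49 km: none within range.

none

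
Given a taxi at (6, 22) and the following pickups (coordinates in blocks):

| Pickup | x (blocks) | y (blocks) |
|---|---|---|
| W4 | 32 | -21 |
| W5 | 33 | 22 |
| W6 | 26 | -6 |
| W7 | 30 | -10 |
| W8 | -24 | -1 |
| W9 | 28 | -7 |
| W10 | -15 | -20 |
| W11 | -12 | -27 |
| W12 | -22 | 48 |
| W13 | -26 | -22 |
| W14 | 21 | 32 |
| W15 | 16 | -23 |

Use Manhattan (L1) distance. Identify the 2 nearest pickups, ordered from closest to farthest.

W14, W5

Distances from (6, 22):
W4: |26| + |-43| = 26 + 43 = 69 blocks
W5: |27| + |0| = 27 + 0 = 27 blocks
W6: |20| + |-28| = 20 + 28 = 48 blocks
W7: |24| + |-32| = 24 + 32 = 56 blocks
W8: |-30| + |-23| = 30 + 23 = 53 blocks
W9: |22| + |-29| = 22 + 29 = 51 blocks
W10: |-21| + |-42| = 21 + 42 = 63 blocks
W11: |-18| + |-49| = 18 + 49 = 67 blocks
W12: |-28| + |26| = 28 + 26 = 54 blocks
W13: |-32| + |-44| = 32 + 44 = 76 blocks
W14: |15| + |10| = 15 + 10 = 25 blocks
W15: |10| + |-45| = 10 + 45 = 55 blocks
Sorted: W14 (25 blocks) < W5 (27 blocks) < W6 (48 blocks) < W9 (51 blocks) < …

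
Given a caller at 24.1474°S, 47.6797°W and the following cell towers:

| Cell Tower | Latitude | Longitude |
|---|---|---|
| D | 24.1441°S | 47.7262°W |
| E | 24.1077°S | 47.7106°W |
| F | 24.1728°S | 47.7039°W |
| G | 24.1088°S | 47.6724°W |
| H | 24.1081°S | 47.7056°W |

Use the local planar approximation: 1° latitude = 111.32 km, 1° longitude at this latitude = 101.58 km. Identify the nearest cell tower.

Distances from 24.1474°S, 47.6797°W:
D: √((0.0033·111.32)² + (-0.0465·101.58)²) = √(0.134950 + 22.311169) = 4.7377 km
E: √((0.0397·111.32)² + (-0.0309·101.58)²) = √(19.531132 + 9.852204) = 5.4206 km
F: √((-0.0254·111.32)² + (-0.0242·101.58)²) = √(7.994915 + 6.042924) = 3.7467 km
G: √((0.0386·111.32)² + (0.0073·101.58)²) = √(18.463796 + 0.549873) = 4.3605 km
H: √((0.0393·111.32)² + (-0.0259·101.58)²) = √(19.139540 + 6.921751) = 5.1050 km
Minimum: F at 3.7467 km.

F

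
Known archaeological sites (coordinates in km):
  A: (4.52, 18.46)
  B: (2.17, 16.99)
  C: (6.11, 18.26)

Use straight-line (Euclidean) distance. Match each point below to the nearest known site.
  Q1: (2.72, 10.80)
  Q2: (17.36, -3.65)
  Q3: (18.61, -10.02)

Q1 at (2.72, 10.80):
  A: 7.87 km
  B: 6.21 km
  C: 8.19 km
  → nearest: B (6.21 km)
Q2 at (17.36, -3.65):
  A: 25.57 km
  B: 25.63 km
  C: 24.63 km
  → nearest: C (24.63 km)
Q3 at (18.61, -10.02):
  A: 31.77 km
  B: 31.62 km
  C: 30.92 km
  → nearest: C (30.92 km)

Q1→B; Q2→C; Q3→C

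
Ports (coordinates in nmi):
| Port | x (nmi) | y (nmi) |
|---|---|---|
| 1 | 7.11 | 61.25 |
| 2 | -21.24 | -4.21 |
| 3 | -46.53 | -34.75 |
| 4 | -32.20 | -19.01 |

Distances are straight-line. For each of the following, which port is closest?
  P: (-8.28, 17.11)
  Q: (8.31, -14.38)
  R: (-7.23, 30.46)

P at (-8.28, 17.11):
  1: √((15.39)² + (44.14)²) = √(236.8521 + 1948.3396) = 46.75 nmi
  2: √((-12.96)² + (-21.32)²) = √(167.9616 + 454.5424) = 24.95 nmi
  3: √((-38.25)² + (-51.86)²) = √(1463.0625 + 2689.4596) = 64.44 nmi
  4: √((-23.92)² + (-36.12)²) = √(572.1664 + 1304.6544) = 43.32 nmi
  → nearest: 2 (24.95 nmi)
Q at (8.31, -14.38):
  1: √((-1.20)² + (75.63)²) = √(1.4400 + 5719.8969) = 75.64 nmi
  2: √((-29.55)² + (10.17)²) = √(873.2025 + 103.4289) = 31.25 nmi
  3: √((-54.84)² + (-20.37)²) = √(3007.4256 + 414.9369) = 58.50 nmi
  4: √((-40.51)² + (-4.63)²) = √(1641.0601 + 21.4369) = 40.77 nmi
  → nearest: 2 (31.25 nmi)
R at (-7.23, 30.46):
  1: √((14.34)² + (30.79)²) = √(205.6356 + 948.0241) = 33.97 nmi
  2: √((-14.01)² + (-34.67)²) = √(196.2801 + 1202.0089) = 37.39 nmi
  3: √((-39.30)² + (-65.21)²) = √(1544.4900 + 4252.3441) = 76.14 nmi
  4: √((-24.97)² + (-49.47)²) = √(623.5009 + 2447.2809) = 55.41 nmi
  → nearest: 1 (33.97 nmi)

P→2; Q→2; R→1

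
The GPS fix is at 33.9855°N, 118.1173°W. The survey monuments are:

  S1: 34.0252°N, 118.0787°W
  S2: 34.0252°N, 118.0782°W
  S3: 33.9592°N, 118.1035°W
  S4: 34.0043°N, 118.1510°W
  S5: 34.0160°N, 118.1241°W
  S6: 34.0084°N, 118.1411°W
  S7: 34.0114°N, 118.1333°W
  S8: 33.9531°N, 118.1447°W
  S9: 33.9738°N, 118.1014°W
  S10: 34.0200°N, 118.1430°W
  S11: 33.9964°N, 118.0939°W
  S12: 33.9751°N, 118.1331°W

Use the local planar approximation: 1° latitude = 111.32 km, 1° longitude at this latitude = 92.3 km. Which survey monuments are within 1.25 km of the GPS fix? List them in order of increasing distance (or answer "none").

Distances from 33.9855°N, 118.1173°W:
S1: √((0.0397·111.32)² + (0.0386·92.3)²) = √(19.531132 + 12.693401) = 5.6767 km
S2: √((0.0397·111.32)² + (0.0391·92.3)²) = √(19.531132 + 13.024376) = 5.7057 km
S3: √((-0.0263·111.32)² + (0.0138·92.3)²) = √(8.571521 + 1.622414) = 3.1928 km
S4: √((0.0188·111.32)² + (-0.0337·92.3)²) = √(4.379879 + 9.675272) = 3.7490 km
S5: √((0.0305·111.32)² + (-0.0068·92.3)²) = √(11.527790 + 0.393932) = 3.4528 km
S6: √((0.0229·111.32)² + (-0.0238·92.3)²) = √(6.498563 + 4.825667) = 3.3651 km
S7: √((0.0259·111.32)² + (-0.0160·92.3)²) = √(8.312773 + 2.180938) = 3.2394 km
S8: √((-0.0324·111.32)² + (-0.0274·92.3)²) = √(13.008775 + 6.395942) = 4.4051 km
S9: √((-0.0117·111.32)² + (0.0159·92.3)²) = √(1.696360 + 2.153762) = 1.9622 km
S10: √((0.0345·111.32)² + (-0.0257·92.3)²) = √(14.749747 + 5.626906) = 4.5141 km
S11: √((0.0109·111.32)² + (0.0234·92.3)²) = √(1.472310 + 4.664822) = 2.4773 km
S12: √((-0.0104·111.32)² + (-0.0158·92.3)²) = √(1.340334 + 2.126756) = 1.8620 km
Threshold 1.25 km: none within range.

none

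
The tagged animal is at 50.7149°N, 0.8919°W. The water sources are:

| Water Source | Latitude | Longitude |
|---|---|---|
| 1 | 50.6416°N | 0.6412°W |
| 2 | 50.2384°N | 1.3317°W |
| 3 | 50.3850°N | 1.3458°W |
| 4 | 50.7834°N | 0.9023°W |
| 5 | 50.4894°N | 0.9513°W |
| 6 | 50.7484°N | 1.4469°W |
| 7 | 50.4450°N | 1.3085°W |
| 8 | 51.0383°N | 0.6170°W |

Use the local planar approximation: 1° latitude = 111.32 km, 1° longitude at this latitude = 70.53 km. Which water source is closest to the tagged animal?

4

Distances from 50.7149°N, 0.8919°W:
1: 19.4738 km
2: 61.4479 km
3: 48.7191 km
4: 7.6606 km
5: 25.4499 km
6: 39.3214 km
7: 42.0246 km
8: 40.8899 km
Minimum: 4 at 7.6606 km.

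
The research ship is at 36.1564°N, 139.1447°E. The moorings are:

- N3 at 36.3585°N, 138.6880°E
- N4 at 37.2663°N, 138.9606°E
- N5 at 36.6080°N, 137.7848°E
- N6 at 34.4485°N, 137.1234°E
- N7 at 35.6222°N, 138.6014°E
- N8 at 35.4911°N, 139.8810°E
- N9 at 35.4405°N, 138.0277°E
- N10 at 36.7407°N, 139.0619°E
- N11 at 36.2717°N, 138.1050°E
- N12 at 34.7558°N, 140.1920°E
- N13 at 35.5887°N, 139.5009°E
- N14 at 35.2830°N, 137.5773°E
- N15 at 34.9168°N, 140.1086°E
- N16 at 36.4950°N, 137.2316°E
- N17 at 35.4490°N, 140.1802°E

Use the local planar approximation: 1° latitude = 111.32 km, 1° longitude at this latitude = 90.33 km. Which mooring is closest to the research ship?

N3

Distances from 36.1564°N, 139.1447°E:
N3: 46.9896 km
N4: 124.6682 km
N5: 132.7286 km
N6: 263.5979 km
N7: 77.1027 km
N8: 99.5421 km
N9: 128.5755 km
N10: 65.4729 km
N11: 94.7891 km
N12: 182.3707 km
N13: 70.9158 km
N14: 171.7524 km
N15: 163.1652 km
N16: 176.8733 km
N17: 122.2715 km
Minimum: N3 at 46.9896 km.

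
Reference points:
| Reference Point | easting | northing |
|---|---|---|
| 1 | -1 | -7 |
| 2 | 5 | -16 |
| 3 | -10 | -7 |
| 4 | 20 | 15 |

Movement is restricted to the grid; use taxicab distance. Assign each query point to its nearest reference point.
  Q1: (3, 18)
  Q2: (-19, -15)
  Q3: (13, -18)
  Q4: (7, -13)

Q1→4; Q2→3; Q3→2; Q4→2

Q1 at (3, 18):
  1: 29
  2: 36
  3: 38
  4: 20
  → nearest: 4 (20)
Q2 at (-19, -15):
  1: 26
  2: 25
  3: 17
  4: 69
  → nearest: 3 (17)
Q3 at (13, -18):
  1: 25
  2: 10
  3: 34
  4: 40
  → nearest: 2 (10)
Q4 at (7, -13):
  1: 14
  2: 5
  3: 23
  4: 41
  → nearest: 2 (5)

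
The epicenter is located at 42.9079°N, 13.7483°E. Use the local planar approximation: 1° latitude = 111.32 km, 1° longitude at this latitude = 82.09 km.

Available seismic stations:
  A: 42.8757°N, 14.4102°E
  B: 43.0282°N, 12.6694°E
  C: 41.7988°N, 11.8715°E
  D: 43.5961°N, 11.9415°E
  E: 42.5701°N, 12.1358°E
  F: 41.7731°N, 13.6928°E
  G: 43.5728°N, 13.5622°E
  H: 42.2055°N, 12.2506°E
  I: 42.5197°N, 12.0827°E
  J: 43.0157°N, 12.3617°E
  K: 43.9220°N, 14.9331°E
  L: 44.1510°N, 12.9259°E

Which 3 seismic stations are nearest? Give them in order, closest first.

Distances from 42.9079°N, 13.7483°E:
A: 54.4535 km
B: 89.5736 km
C: 197.4338 km
D: 166.9372 km
E: 137.6078 km
F: 126.4081 km
G: 75.5768 km
H: 145.7039 km
I: 143.3957 km
J: 114.4568 km
K: 149.0088 km
L: 153.9716 km
Sorted: A (54.4535 km) < G (75.5768 km) < B (89.5736 km) < J (114.4568 km) < F (126.4081 km) < …

A, G, B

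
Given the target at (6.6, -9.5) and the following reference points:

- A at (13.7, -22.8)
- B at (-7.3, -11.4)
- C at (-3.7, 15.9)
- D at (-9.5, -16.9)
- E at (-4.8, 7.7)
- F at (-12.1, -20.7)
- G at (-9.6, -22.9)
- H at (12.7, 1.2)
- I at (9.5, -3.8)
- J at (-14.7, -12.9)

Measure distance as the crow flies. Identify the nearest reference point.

Distances from (6.6, -9.5):
A: √((7.1)² + (-13.3)²) = √(50.410 + 176.890) = 15.1
B: √((-13.9)² + (-1.9)²) = √(193.210 + 3.610) = 14.0
C: √((-10.3)² + (25.4)²) = √(106.090 + 645.160) = 27.4
D: √((-16.1)² + (-7.4)²) = √(259.210 + 54.760) = 17.7
E: √((-11.4)² + (17.2)²) = √(129.960 + 295.840) = 20.6
F: √((-18.7)² + (-11.2)²) = √(349.690 + 125.440) = 21.8
G: √((-16.2)² + (-13.4)²) = √(262.440 + 179.560) = 21.0
H: √((6.1)² + (10.7)²) = √(37.210 + 114.490) = 12.3
I: √((2.9)² + (5.7)²) = √(8.410 + 32.490) = 6.4
J: √((-21.3)² + (-3.4)²) = √(453.690 + 11.560) = 21.6
Minimum: I at 6.4.

I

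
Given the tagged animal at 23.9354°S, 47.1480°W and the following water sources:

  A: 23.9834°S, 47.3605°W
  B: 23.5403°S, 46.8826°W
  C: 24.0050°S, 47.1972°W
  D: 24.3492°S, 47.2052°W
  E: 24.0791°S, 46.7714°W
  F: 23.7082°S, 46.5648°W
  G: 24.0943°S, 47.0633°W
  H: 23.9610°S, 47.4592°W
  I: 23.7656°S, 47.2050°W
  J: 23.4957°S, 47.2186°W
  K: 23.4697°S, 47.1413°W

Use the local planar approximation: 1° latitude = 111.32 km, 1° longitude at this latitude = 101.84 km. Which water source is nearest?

C

Distances from 23.9354°S, 47.1480°W:
A: √((-0.0480·111.32)² + (-0.2125·101.84)²) = √(28.551496 + 468.332881) = 22.2909 km
B: √((0.3951·111.32)² + (0.2654·101.84)²) = √(1934.463121 + 730.530947) = 51.6236 km
C: √((-0.0696·111.32)² + (-0.0492·101.84)²) = √(60.029521 + 25.105391) = 9.2269 km
D: √((-0.4138·111.32)² + (-0.0572·101.84)²) = √(2121.911996 + 33.933514) = 46.4311 km
E: √((-0.1437·111.32)² + (0.3766·101.84)²) = √(255.893899 + 1470.948313) = 41.5553 km
F: √((0.2272·111.32)² + (0.5832·101.84)²) = √(639.680408 + 3527.538902) = 64.5540 km
G: √((-0.1589·111.32)² + (0.0847·101.84)²) = √(312.891806 + 74.405254) = 19.6799 km
H: √((-0.0256·111.32)² + (-0.3112·101.84)²) = √(8.121314 + 1004.421402) = 31.8205 km
I: √((0.1698·111.32)² + (-0.0570·101.84)²) = √(357.290745 + 33.696632) = 19.7734 km
J: √((0.4397·111.32)² + (-0.0706·101.84)²) = √(2395.848358 + 51.694720) = 49.4726 km
K: √((0.4657·111.32)² + (0.0067·101.84)²) = √(2687.564347 + 0.465571) = 51.8462 km
Minimum: C at 9.2269 km.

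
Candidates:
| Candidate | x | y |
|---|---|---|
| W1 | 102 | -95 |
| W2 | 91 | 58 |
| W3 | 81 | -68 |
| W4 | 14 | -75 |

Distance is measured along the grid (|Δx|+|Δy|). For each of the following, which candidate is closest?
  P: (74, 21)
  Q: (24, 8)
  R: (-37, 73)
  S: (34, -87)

P at (74, 21):
  W1: |28| + |-116| = 28 + 116 = 144
  W2: |17| + |37| = 17 + 37 = 54
  W3: |7| + |-89| = 7 + 89 = 96
  W4: |-60| + |-96| = 60 + 96 = 156
  → nearest: W2 (54)
Q at (24, 8):
  W1: |78| + |-103| = 78 + 103 = 181
  W2: |67| + |50| = 67 + 50 = 117
  W3: |57| + |-76| = 57 + 76 = 133
  W4: |-10| + |-83| = 10 + 83 = 93
  → nearest: W4 (93)
R at (-37, 73):
  W1: |139| + |-168| = 139 + 168 = 307
  W2: |128| + |-15| = 128 + 15 = 143
  W3: |118| + |-141| = 118 + 141 = 259
  W4: |51| + |-148| = 51 + 148 = 199
  → nearest: W2 (143)
S at (34, -87):
  W1: |68| + |-8| = 68 + 8 = 76
  W2: |57| + |145| = 57 + 145 = 202
  W3: |47| + |19| = 47 + 19 = 66
  W4: |-20| + |12| = 20 + 12 = 32
  → nearest: W4 (32)

P→W2; Q→W4; R→W2; S→W4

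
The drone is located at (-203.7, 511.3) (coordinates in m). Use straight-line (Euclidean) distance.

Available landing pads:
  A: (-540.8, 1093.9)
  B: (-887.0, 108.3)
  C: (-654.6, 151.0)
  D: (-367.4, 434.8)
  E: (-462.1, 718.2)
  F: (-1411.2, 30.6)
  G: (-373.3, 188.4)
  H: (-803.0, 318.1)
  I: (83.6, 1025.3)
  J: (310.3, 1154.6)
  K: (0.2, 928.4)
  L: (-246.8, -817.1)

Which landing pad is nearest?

Distances from (-203.7, 511.3):
A: 673.1 m
B: 793.3 m
C: 577.2 m
D: 180.7 m
E: 331.0 m
F: 1299.7 m
G: 364.7 m
H: 629.7 m
I: 588.8 m
J: 823.4 m
K: 464.3 m
L: 1329.1 m
Minimum: D at 180.7 m.

D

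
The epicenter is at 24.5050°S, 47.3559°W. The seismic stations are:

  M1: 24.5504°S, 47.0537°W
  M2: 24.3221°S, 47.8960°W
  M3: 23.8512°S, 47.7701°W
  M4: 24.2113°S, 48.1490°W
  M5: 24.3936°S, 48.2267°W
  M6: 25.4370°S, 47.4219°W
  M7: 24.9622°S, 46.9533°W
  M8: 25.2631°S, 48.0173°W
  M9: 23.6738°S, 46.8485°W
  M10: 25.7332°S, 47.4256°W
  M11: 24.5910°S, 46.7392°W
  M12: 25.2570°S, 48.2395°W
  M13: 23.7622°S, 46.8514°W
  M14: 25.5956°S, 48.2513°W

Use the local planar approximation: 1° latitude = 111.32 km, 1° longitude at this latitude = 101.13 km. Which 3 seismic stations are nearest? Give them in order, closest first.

M1, M2, M11

Distances from 24.5050°S, 47.3559°W:
M1: √((-0.0454·111.32)² + (0.3022·101.13)²) = √(25.542188 + 934.004427) = 30.9765 km
M2: √((0.1829·111.32)² + (-0.5401·101.13)²) = √(414.547028 + 2983.378592) = 58.2917 km
M3: √((0.6538·111.32)² + (-0.4142·101.13)²) = √(5297.076290 + 1754.608398) = 83.9743 km
M4: √((0.2937·111.32)² + (-0.7931·101.13)²) = √(1068.942362 + 6433.035000) = 86.6140 km
M5: √((0.1114·111.32)² + (-0.8708·101.13)²) = √(153.785991 + 7755.268801) = 88.9329 km
M6: √((-0.9320·111.32)² + (-0.0660·101.13)²) = √(10764.112300 + 44.550018) = 103.9647 km
M7: √((-0.4572·111.32)² + (0.4026·101.13)²) = √(2590.352327 + 1657.706176) = 65.1771 km
M8: √((-0.7581·111.32)² + (-0.6614·101.13)²) = √(7121.957679 + 4473.921871) = 107.6842 km
M9: √((0.8312·111.32)² + (0.5074·101.13)²) = √(8561.649892 + 2633.061120) = 105.8051 km
M10: √((-1.2282·111.32)² + (-0.0697·101.13)²) = √(18693.239981 + 49.685032) = 136.9048 km
M11: √((-0.0860·111.32)² + (0.6167·101.13)²) = √(91.652285 + 3889.626598) = 63.0974 km
M12: √((-0.7520·111.32)² + (-0.8836·101.13)²) = √(7007.806096 + 7984.935803) = 122.4449 km
M13: √((0.7428·111.32)² + (0.5045·101.13)²) = √(6837.387371 + 2603.049073) = 97.1619 km
M14: √((-1.0906·111.32)² + (-0.8954·101.13)²) = √(14739.317769 + 8199.628845) = 151.4561 km
Sorted: M1 (30.9765 km) < M2 (58.2917 km) < M11 (63.0974 km) < M7 (65.1771 km) < M3 (83.9743 km) < …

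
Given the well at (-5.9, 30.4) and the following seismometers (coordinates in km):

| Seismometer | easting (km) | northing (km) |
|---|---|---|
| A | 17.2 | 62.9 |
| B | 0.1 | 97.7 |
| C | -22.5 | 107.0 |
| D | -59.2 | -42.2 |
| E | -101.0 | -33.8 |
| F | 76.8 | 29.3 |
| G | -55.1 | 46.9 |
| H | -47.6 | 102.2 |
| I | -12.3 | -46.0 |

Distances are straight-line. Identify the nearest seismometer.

A

Distances from (-5.9, 30.4):
A: 39.9 km
B: 67.6 km
C: 78.4 km
D: 90.1 km
E: 114.7 km
F: 82.7 km
G: 51.9 km
H: 83.0 km
I: 76.7 km
Minimum: A at 39.9 km.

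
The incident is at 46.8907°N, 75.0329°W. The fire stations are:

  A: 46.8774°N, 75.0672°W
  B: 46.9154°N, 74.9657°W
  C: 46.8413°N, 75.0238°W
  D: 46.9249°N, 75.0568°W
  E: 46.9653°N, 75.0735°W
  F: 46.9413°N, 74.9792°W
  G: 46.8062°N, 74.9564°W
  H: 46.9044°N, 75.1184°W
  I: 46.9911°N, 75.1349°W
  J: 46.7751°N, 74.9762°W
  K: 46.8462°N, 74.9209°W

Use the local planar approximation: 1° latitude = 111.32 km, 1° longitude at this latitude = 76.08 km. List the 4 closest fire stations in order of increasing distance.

Distances from 46.8907°N, 75.0329°W:
A: √((-0.0133·111.32)² + (-0.0343·76.08)²) = √(2.192046 + 6.809720) = 3.0003 km
B: √((0.0247·111.32)² + (0.0672·76.08)²) = √(7.560322 + 26.138433) = 5.8051 km
C: √((-0.0494·111.32)² + (0.0091·76.08)²) = √(30.241289 + 0.479318) = 5.5426 km
D: √((0.0342·111.32)² + (-0.0239·76.08)²) = √(14.494345 + 3.306259) = 4.2191 km
E: √((0.0746·111.32)² + (-0.0406·76.08)²) = √(68.964255 + 9.540982) = 8.8603 km
F: √((0.0506·111.32)² + (0.0537·76.08)²) = √(31.728346 + 16.691278) = 6.9584 km
G: √((-0.0845·111.32)² + (0.0765·76.08)²) = √(88.482995 + 33.873797) = 11.0615 km
H: √((0.0137·111.32)² + (-0.0855·76.08)²) = √(2.325881 + 42.312943) = 6.6812 km
I: √((0.1004·111.32)² + (-0.1020·76.08)²) = √(124.914778 + 60.220083) = 13.6064 km
J: √((-0.1156·111.32)² + (0.0567·76.08)²) = √(165.600660 + 18.608318) = 13.5724 km
K: √((-0.0445·111.32)² + (0.1120·76.08)²) = √(24.539540 + 72.606759) = 9.8563 km
Sorted: A (3.0003 km) < D (4.2191 km) < C (5.5426 km) < B (5.8051 km) < H (6.6812 km) < F (6.9584 km) < …

A, D, C, B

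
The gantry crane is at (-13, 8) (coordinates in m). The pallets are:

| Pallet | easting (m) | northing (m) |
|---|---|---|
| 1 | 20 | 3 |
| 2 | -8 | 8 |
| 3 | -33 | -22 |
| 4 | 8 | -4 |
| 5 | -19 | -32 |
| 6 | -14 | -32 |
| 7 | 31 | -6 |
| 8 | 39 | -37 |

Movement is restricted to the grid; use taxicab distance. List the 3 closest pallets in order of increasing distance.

2, 4, 1

Distances from (-13, 8):
1: |33| + |-5| = 33 + 5 = 38 m
2: |5| + |0| = 5 + 0 = 5 m
3: |-20| + |-30| = 20 + 30 = 50 m
4: |21| + |-12| = 21 + 12 = 33 m
5: |-6| + |-40| = 6 + 40 = 46 m
6: |-1| + |-40| = 1 + 40 = 41 m
7: |44| + |-14| = 44 + 14 = 58 m
8: |52| + |-45| = 52 + 45 = 97 m
Sorted: 2 (5 m) < 4 (33 m) < 1 (38 m) < 6 (41 m) < 5 (46 m) < …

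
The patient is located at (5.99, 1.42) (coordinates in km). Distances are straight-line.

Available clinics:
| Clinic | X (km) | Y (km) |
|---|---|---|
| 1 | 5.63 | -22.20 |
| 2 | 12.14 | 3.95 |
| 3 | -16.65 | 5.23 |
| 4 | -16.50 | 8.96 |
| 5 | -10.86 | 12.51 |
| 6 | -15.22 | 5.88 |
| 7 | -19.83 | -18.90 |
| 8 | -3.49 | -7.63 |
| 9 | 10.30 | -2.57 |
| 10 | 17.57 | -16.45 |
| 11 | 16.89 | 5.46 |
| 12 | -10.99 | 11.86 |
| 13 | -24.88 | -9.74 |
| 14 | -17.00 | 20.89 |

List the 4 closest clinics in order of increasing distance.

9, 2, 11, 8

Distances from (5.99, 1.42):
1: 23.62 km
2: 6.65 km
3: 22.96 km
4: 23.72 km
5: 20.17 km
6: 21.67 km
7: 32.86 km
8: 13.11 km
9: 5.87 km
10: 21.29 km
11: 11.62 km
12: 19.93 km
13: 32.83 km
14: 30.13 km
Sorted: 9 (5.87 km) < 2 (6.65 km) < 11 (11.62 km) < 8 (13.11 km) < 12 (19.93 km) < 5 (20.17 km) < …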